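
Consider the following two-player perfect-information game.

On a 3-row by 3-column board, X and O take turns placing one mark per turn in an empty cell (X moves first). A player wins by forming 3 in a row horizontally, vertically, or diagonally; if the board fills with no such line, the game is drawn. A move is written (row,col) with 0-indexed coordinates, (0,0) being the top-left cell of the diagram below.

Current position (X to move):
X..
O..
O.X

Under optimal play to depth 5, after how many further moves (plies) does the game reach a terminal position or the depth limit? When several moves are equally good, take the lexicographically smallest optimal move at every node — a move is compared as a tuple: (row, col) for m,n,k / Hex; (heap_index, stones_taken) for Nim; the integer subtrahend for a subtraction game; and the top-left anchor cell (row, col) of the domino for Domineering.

PV length from [X../O../O.X]: 3 plies

p1 X@[X../O../O.X]: (0,1)[XX./O../O.X]+1* (0,2)[X.X/O../O.X]+1 (1,1)[X../OX./O.X]+1 (1,2)[X../O.X/O.X]+1 (2,1)[X../O../OXX]-1
p2 O@[XX./O../O.X]: (0,2)[XXO/O../O.X]-1* (1,1)[XX./OO./O.X]-1 (1,2)[XX./O.O/O.X]-1 (2,1)[XX./O../OOX]-1
p3 X@[XXO/O../O.X]: (1,1)[XXO/OX./O.X]+1* (1,2)[XXO/O.X/O.X]-1 (2,1)[XXO/O../OXX]-1
p4 O@[XXO/OX./O.X] terminal -1; root [X../O../O.X] d5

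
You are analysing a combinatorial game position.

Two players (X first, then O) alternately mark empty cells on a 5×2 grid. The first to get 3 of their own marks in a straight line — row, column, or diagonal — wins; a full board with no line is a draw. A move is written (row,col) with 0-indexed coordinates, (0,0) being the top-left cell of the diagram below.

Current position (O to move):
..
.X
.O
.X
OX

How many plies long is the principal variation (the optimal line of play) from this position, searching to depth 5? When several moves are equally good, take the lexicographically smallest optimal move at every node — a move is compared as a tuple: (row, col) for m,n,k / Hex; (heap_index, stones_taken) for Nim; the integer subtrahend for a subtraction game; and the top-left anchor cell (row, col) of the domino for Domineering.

[../.X/.O/.X/OX] O move#1: (0,0):+0/O./.X/.O/.X/OX*, (0,1):+0/.O/.X/.O/.X/OX, (1,0):+0/../OX/.O/.X/OX, (2,0):+0/../.X/OO/.X/OX, (3,0):+0/../.X/.O/OX/OX
[O./.X/.O/.X/OX] X move#2: (0,1):-1/OX/.X/.O/.X/OX, (1,0):+0/O./XX/.O/.X/OX*, (2,0):+0/O./.X/XO/.X/OX, (3,0):+0/O./.X/.O/XX/OX
[O./XX/.O/.X/OX] O move#3: (0,1):+0/OO/XX/.O/.X/OX*, (2,0):+0/O./XX/OO/.X/OX, (3,0):+0/O./XX/.O/OX/OX
[OO/XX/.O/.X/OX] X move#4: (2,0):+0/OO/XX/XO/.X/OX*, (3,0):+0/OO/XX/.O/XX/OX
[OO/XX/XO/.X/OX] O move#5: (3,0):+0/OO/XX/XO/OX/OX*
[OO/XX/XO/OX/OX] end (terminal +0, X#6); searched ../.X/.O/.X/OX to 5

PV length from [../.X/.O/.X/OX]: 5 plies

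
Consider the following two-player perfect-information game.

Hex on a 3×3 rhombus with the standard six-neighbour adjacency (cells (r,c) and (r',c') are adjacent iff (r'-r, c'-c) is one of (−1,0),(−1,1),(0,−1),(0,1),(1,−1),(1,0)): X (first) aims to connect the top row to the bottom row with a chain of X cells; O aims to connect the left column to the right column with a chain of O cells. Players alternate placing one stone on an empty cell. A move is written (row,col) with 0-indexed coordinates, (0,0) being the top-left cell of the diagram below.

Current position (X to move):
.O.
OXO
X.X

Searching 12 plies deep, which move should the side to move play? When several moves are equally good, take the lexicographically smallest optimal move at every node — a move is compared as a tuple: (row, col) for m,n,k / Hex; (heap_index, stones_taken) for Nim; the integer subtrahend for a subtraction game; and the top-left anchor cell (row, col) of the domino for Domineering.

[.O./OXO/X.X] X move#1: (0,0):-1/XO./OXO/X.X, (0,2):+1/.OX/OXO/X.X*, (2,1):-1/.O./OXO/XXX
[.OX/OXO/X.X] end (terminal -1, O#2); searched .O./OXO/X.X to 12

X's best at [.O./OXO/X.X]: (0,2)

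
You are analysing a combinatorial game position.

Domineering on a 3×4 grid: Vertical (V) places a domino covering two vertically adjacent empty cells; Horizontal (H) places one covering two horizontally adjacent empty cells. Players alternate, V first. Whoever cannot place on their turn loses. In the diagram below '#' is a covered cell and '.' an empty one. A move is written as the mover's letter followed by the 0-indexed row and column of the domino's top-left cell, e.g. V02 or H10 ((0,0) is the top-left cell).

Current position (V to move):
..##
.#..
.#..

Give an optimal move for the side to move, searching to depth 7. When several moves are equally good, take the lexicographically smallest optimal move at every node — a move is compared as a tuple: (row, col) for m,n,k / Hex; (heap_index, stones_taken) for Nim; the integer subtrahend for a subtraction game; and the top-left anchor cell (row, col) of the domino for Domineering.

ply 1, V at ..##/.#../.#.. | V00=-1→#.##/##../.#..; V10=-1→..##/##../##..; V12=+1→..##/.##./.##.*; V13=+1→..##/.#.#/.#.#
ply 2, H at ..##/.##./.##. | H00=-1→####/.##./.##.*
ply 3, V at ####/.##./.##. | V10=+1→####/###./###.*; V13=+1→####/.###/.###
ply 4: ####/###./###. is terminal -1 (H); from ..##/.#../.#.. depth 7

V's best at [..##/.#../.#..]: V12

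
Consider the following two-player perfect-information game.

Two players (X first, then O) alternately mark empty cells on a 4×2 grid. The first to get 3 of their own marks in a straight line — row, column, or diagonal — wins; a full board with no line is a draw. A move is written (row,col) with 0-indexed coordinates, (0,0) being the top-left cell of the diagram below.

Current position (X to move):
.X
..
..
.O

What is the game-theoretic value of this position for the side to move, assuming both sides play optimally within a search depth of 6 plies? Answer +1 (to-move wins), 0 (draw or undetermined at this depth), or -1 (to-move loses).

value(.X/../../.O, X) = 0

ply 1, X at .X/../../.O | (0,0)=+0→XX/../../.O*; (1,0)=+0→.X/X./../.O; (1,1)=+0→.X/.X/../.O; (2,0)=+0→.X/../X./.O; (2,1)=+0→.X/../.X/.O; (3,0)=+0→.X/../../XO
ply 2, O at XX/../../.O | (1,0)=+0→XX/O./../.O*; (1,1)=+0→XX/.O/../.O; (2,0)=+0→XX/../O./.O; (2,1)=+0→XX/../.O/.O; (3,0)=+0→XX/../../OO
ply 3, X at XX/O./../.O | (1,1)=+0→XX/OX/../.O*; (2,0)=+0→XX/O./X./.O; (2,1)=+0→XX/O./.X/.O; (3,0)=+0→XX/O./../XO
ply 4, O at XX/OX/../.O | (2,0)=-1→XX/OX/O./.O; (2,1)=+0→XX/OX/.O/.O*; (3,0)=-1→XX/OX/../OO
ply 5, X at XX/OX/.O/.O | (2,0)=+0→XX/OX/XO/.O*; (3,0)=+0→XX/OX/.O/XO
ply 6, O at XX/OX/XO/.O | (3,0)=+0→XX/OX/XO/OO*
ply 7: XX/OX/XO/OO is terminal +0 (X); from .X/../../.O depth 6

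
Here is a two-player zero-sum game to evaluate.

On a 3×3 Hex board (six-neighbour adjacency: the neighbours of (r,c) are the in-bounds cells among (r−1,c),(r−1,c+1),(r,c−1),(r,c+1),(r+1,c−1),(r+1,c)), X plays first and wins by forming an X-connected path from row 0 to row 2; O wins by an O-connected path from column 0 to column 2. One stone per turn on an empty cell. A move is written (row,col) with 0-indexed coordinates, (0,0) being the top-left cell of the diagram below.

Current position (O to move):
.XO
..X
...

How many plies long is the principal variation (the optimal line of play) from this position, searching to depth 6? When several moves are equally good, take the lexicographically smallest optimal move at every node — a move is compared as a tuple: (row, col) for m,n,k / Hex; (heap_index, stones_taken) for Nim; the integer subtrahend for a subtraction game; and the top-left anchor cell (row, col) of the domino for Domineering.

PV length from [.XO/..X/...]: 3 plies

ply 1, O at .XO/..X/... | (0,0)=-1→OXO/..X/...; (1,0)=-1→.XO/O.X/...; (1,1)=+1→.XO/.OX/...*; (2,0)=-1→.XO/..X/O..; (2,1)=-1→.XO/..X/.O.; (2,2)=-1→.XO/..X/..O
ply 2, X at .XO/.OX/... | (0,0)=-1→XXO/.OX/...*; (1,0)=-1→.XO/XOX/...; (2,0)=-1→.XO/.OX/X..; (2,1)=-1→.XO/.OX/.X.; (2,2)=-1→.XO/.OX/..X
ply 3, O at XXO/.OX/... | (1,0)=+1→XXO/OOX/...*; (2,0)=+1→XXO/.OX/O..; (2,1)=+1→XXO/.OX/.O.; (2,2)=+1→XXO/.OX/..O
ply 4: XXO/OOX/... is terminal -1 (X); from .XO/..X/... depth 6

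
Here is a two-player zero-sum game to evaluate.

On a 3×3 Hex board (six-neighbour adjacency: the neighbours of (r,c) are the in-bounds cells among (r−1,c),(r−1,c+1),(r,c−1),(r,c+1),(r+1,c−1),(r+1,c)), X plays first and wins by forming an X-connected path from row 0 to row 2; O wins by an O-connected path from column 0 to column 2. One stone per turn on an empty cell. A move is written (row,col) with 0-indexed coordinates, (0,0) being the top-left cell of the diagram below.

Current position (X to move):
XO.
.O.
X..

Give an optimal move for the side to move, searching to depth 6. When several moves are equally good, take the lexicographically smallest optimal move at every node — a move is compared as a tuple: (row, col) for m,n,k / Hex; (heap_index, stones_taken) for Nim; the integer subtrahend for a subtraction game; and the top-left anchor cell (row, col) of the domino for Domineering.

X's best at [XO./.O./X..]: (0,2)

ply 1, X at XO./.O./X.. | (0,2)=+1→XOX/.O./X..*; (1,0)=+1→XO./XO./X..; (1,2)=+1→XO./.OX/X..; (2,1)=-1→XO./.O./XX.; (2,2)=-1→XO./.O./X.X
ply 2, O at XOX/.O./X.. | (1,0)=-1→XOX/OO./X..*; (1,2)=-1→XOX/.OO/X..; (2,1)=-1→XOX/.O./XO.; (2,2)=-1→XOX/.O./X.O
ply 3, X at XOX/OO./X.. | (1,2)=+1→XOX/OOX/X..*; (2,1)=-1→XOX/OO./XX.; (2,2)=-1→XOX/OO./X.X
ply 4, O at XOX/OOX/X.. | (2,1)=-1→XOX/OOX/XO.*; (2,2)=-1→XOX/OOX/X.O
ply 5, X at XOX/OOX/XO. | (2,2)=+1→XOX/OOX/XOX*
ply 6: XOX/OOX/XOX is terminal -1 (O); from XO./.O./X.. depth 6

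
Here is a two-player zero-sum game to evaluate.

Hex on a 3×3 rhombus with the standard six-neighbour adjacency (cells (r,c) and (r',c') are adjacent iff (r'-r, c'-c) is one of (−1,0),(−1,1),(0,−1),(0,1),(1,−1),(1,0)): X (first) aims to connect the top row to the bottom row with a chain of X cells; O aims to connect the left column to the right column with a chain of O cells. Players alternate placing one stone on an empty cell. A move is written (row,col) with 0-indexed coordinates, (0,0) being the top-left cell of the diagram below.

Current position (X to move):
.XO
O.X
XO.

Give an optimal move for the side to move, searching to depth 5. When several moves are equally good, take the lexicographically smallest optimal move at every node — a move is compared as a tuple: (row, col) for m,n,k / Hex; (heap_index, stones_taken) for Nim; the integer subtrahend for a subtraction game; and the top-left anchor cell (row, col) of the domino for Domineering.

X's best at [.XO/O.X/XO.]: (1,1)

ply 1, X at .XO/O.X/XO. | (0,0)=-1→XXO/O.X/XO.; (1,1)=+1→.XO/OXX/XO.*; (2,2)=-1→.XO/O.X/XOX
ply 2: .XO/OXX/XO. is terminal -1 (O); from .XO/O.X/XO. depth 5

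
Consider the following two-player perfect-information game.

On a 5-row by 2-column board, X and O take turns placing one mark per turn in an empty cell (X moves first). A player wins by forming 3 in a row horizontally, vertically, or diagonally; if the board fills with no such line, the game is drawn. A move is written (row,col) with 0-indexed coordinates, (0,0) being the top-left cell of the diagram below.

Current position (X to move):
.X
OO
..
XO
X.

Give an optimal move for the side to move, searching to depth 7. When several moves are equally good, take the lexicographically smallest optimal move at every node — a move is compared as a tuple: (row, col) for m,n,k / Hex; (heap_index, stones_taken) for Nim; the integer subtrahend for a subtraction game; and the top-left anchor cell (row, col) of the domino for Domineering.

p1 X@[.X/OO/../XO/X.]: (0,0)[XX/OO/../XO/X.]-1 (2,0)[.X/OO/X./XO/X.]+1* (2,1)[.X/OO/.X/XO/X.]+0 (4,1)[.X/OO/../XO/XX]-1
p2 O@[.X/OO/X./XO/X.] terminal -1; root [.X/OO/../XO/X.] d7

X's best at [.X/OO/../XO/X.]: (2,0)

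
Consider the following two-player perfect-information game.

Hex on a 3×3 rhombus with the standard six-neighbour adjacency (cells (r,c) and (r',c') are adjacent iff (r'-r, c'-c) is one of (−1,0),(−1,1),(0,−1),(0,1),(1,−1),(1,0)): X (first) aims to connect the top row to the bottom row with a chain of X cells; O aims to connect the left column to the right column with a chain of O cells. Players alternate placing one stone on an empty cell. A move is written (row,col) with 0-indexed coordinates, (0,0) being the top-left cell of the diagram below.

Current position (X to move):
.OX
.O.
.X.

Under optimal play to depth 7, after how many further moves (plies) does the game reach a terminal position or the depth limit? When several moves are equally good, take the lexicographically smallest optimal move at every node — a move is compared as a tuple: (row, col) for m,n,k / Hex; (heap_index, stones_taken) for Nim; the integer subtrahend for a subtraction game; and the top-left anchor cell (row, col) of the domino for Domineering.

PV length from [.OX/.O./.X.]: 1 ply

p1 X@[.OX/.O./.X.]: (0,0)[XOX/.O./.X.]-1 (1,0)[.OX/XO./.X.]-1 (1,2)[.OX/.OX/.X.]+1* (2,0)[.OX/.O./XX.]-1 (2,2)[.OX/.O./.XX]-1
p2 O@[.OX/.OX/.X.] terminal -1; root [.OX/.O./.X.] d7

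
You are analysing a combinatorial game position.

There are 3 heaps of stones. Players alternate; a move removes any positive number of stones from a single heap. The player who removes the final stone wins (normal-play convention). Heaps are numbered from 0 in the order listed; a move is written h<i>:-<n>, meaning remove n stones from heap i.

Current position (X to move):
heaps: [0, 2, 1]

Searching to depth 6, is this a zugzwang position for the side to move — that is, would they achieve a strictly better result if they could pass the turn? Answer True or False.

zugzwang((0,2,1), X) = False

[(0,2,1)] X move#1: h1:-1:+1/(0,1,1)*, h1:-2:-1/(0,0,1), h2:-1:-1/(0,2,0)
[(0,1,1)] O move#2: h1:-1:-1/(0,0,1)*, h2:-1:-1/(0,1,0)
[(0,0,1)] X move#3: h2:-1:+1/(0,0,0)*
[(0,0,0)] end (terminal -1, O#4); searched (0,2,1) to 6
suppose X passes — search the same position with O to move:
pass> [(0,2,1)] O move#1: h1:-1:+1/(0,1,1)*, h1:-2:-1/(0,0,1), h2:-1:-1/(0,2,0)
pass> [(0,1,1)] X move#2: h1:-1:-1/(0,0,1)*, h2:-1:-1/(0,1,0)
pass> [(0,0,1)] O move#3: h2:-1:+1/(0,0,0)*
pass> [(0,0,0)] end (terminal -1, X#4); searched (0,2,1) to 6
for X: play +1, pass -1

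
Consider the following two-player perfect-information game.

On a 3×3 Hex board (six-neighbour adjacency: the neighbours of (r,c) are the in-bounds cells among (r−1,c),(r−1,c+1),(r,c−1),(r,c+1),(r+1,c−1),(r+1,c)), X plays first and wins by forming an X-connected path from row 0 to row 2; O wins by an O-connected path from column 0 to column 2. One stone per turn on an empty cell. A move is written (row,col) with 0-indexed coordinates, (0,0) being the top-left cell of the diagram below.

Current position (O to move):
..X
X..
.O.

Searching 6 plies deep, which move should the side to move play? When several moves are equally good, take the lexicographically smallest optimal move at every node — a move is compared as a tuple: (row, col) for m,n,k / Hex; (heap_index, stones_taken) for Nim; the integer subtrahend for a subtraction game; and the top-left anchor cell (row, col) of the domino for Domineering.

O's best at [..X/X../.O.]: (2,0)

p1 O@[..X/X../.O.]: (0,0)[O.X/X../.O.]-1 (0,1)[.OX/X../.O.]-1 (1,1)[..X/XO./.O.]-1 (1,2)[..X/X.O/.O.]-1 (2,0)[..X/X../OO.]+1* (2,2)[..X/X../.OO]-1
p2 X@[..X/X../OO.]: (0,0)[X.X/X../OO.]-1* (0,1)[.XX/X../OO.]-1 (1,1)[..X/XX./OO.]-1 (1,2)[..X/X.X/OO.]-1 (2,2)[..X/X../OOX]-1
p3 O@[X.X/X../OO.]: (0,1)[XOX/X../OO.]+1* (1,1)[X.X/XO./OO.]+1 (1,2)[X.X/X.O/OO.]+1 (2,2)[X.X/X../OOO]+1
p4 X@[XOX/X../OO.]: (1,1)[XOX/XX./OO.]-1* (1,2)[XOX/X.X/OO.]-1 (2,2)[XOX/X../OOX]-1
p5 O@[XOX/XX./OO.]: (1,2)[XOX/XXO/OO.]+1* (2,2)[XOX/XX./OOO]+1
p6 X@[XOX/XXO/OO.] terminal -1; root [..X/X../.O.] d6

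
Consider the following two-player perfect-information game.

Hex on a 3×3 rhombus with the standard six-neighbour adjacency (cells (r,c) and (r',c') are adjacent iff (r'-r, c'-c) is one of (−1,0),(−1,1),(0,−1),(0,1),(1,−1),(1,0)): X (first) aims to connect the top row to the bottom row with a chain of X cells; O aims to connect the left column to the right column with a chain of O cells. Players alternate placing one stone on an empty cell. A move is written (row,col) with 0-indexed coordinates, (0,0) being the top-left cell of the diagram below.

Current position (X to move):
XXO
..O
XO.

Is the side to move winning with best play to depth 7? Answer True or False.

X winning at [XXO/..O/XO.]: True

ply 1, X at XXO/..O/XO. | (1,0)=+1→XXO/X.O/XO.*; (1,1)=+1→XXO/.XO/XO.; (2,2)=+1→XXO/..O/XOX
ply 2: XXO/X.O/XO. is terminal -1 (O); from XXO/..O/XO. depth 7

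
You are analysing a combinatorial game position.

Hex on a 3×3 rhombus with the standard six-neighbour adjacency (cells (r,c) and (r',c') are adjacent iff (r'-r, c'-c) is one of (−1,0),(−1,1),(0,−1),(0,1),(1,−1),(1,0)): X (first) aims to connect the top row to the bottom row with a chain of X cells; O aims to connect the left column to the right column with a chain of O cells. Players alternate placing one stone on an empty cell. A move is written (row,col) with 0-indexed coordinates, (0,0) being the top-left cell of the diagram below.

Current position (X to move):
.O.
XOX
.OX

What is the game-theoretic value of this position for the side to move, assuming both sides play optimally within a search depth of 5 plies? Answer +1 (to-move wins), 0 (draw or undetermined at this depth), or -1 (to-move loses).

value(.O./XOX/.OX, X) = +1

ply 1, X at .O./XOX/.OX | (0,0)=+1→XO./XOX/.OX*; (0,2)=+1→.OX/XOX/.OX; (2,0)=+1→.O./XOX/XOX
ply 2, O at XO./XOX/.OX | (0,2)=-1→XOO/XOX/.OX*; (2,0)=-1→XO./XOX/OOX
ply 3, X at XOO/XOX/.OX | (2,0)=+1→XOO/XOX/XOX*
ply 4: XOO/XOX/XOX is terminal -1 (O); from .O./XOX/.OX depth 5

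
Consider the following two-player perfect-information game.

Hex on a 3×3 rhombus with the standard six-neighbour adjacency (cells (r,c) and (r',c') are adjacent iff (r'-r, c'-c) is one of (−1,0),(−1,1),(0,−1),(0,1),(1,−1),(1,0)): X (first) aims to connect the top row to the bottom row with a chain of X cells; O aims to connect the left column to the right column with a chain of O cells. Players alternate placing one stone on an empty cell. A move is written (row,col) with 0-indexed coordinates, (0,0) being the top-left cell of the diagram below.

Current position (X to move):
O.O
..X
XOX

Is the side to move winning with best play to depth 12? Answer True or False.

X winning at [O.O/..X/XOX]: True

p1 X@[O.O/..X/XOX]: (0,1)[OXO/..X/XOX]+1* (1,0)[O.O/X.X/XOX]-1 (1,1)[O.O/.XX/XOX]-1
p2 O@[OXO/..X/XOX]: (1,0)[OXO/O.X/XOX]-1* (1,1)[OXO/.OX/XOX]-1
p3 X@[OXO/O.X/XOX]: (1,1)[OXO/OXX/XOX]+1*
p4 O@[OXO/OXX/XOX] terminal -1; root [O.O/..X/XOX] d12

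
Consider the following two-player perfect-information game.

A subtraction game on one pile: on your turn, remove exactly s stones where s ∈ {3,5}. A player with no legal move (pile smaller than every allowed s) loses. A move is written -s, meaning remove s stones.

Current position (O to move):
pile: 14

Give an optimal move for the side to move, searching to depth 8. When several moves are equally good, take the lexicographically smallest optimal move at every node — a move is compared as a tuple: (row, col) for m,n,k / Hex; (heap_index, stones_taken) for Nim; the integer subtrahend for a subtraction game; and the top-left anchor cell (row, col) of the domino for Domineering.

ply 1, O at 14 | -3=-1→11; -5=+1→9*
ply 2, X at 9 | -3=-1→6*; -5=-1→4
ply 3, O at 6 | -3=-1→3; -5=+1→1*
ply 4: 1 is terminal -1 (X); from 14 depth 8

O's best at [14]: -5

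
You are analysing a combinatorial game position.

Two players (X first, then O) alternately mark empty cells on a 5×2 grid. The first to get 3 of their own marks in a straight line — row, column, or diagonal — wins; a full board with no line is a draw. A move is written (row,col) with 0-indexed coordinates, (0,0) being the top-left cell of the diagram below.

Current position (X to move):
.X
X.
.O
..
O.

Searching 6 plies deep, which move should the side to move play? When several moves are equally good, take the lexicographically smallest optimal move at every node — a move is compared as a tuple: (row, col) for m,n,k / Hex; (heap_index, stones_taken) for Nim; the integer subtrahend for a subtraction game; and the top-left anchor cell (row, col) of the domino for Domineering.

[.X/X./.O/../O.] X move#1: (0,0):-1/XX/X./.O/../O., (1,1):+0/.X/XX/.O/../O., (2,0):+1/.X/X./XO/../O.*, (3,0):+0/.X/X./.O/X./O., (3,1):+0/.X/X./.O/.X/O., (4,1):+0/.X/X./.O/../OX
[.X/X./XO/../O.] O move#2: (0,0):-1/OX/X./XO/../O.*, (1,1):-1/.X/XO/XO/../O., (3,0):-1/.X/X./XO/O./O., (3,1):-1/.X/X./XO/.O/O., (4,1):-1/.X/X./XO/../OO
[OX/X./XO/../O.] X move#3: (1,1):+0/OX/XX/XO/../O., (3,0):+1/OX/X./XO/X./O.*, (3,1):+0/OX/X./XO/.X/O., (4,1):+0/OX/X./XO/../OX
[OX/X./XO/X./O.] end (terminal -1, O#4); searched .X/X./.O/../O. to 6

X's best at [.X/X./.O/../O.]: (2,0)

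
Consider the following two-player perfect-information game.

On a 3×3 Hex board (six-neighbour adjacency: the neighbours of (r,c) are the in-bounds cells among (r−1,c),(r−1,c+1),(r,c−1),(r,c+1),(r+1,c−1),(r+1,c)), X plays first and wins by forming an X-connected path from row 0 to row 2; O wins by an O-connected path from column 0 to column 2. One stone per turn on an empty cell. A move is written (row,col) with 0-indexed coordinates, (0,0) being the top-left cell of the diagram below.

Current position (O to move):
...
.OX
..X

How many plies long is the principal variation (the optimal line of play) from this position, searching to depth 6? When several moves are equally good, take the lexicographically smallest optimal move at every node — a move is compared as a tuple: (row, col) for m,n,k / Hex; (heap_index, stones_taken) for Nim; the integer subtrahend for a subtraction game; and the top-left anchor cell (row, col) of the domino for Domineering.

PV length from [.../.OX/..X]: 5 plies

ply 1, O at .../.OX/..X | (0,0)=-1→O../.OX/..X; (0,1)=-1→.O./.OX/..X; (0,2)=+1→..O/.OX/..X*; (1,0)=-1→.../OOX/..X; (2,0)=-1→.../.OX/O.X; (2,1)=-1→.../.OX/.OX
ply 2, X at ..O/.OX/..X | (0,0)=-1→X.O/.OX/..X*; (0,1)=-1→.XO/.OX/..X; (1,0)=-1→..O/XOX/..X; (2,0)=-1→..O/.OX/X.X; (2,1)=-1→..O/.OX/.XX
ply 3, O at X.O/.OX/..X | (0,1)=+1→XOO/.OX/..X*; (1,0)=+1→X.O/OOX/..X; (2,0)=+1→X.O/.OX/O.X; (2,1)=+1→X.O/.OX/.OX
ply 4, X at XOO/.OX/..X | (1,0)=-1→XOO/XOX/..X*; (2,0)=-1→XOO/.OX/X.X; (2,1)=-1→XOO/.OX/.XX
ply 5, O at XOO/XOX/..X | (2,0)=+1→XOO/XOX/O.X*; (2,1)=-1→XOO/XOX/.OX
ply 6: XOO/XOX/O.X is terminal -1 (X); from .../.OX/..X depth 6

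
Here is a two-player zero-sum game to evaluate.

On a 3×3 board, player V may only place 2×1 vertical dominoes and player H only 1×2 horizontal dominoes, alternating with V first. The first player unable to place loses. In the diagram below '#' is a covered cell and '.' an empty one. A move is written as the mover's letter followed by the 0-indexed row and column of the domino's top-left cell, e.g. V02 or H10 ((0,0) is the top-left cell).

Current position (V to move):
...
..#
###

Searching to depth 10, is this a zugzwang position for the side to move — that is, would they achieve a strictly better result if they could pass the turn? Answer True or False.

zugzwang(.../..#/###, V) = False

ply 1, V at .../..#/### | V00=-1→#../#.#/###; V01=+1→.#./.##/###*
ply 2: .#./.##/### is terminal -1 (H); from .../..#/### depth 10
pass branch (H moves first from the same position):
  | ply 1, H at .../..#/### | H00=+1→##./..#/###*; H01=-1→.##/..#/###; H10=+1→.../###/###
  | ply 2: ##./..#/### is terminal -1 (V); from .../..#/### depth 10
V moving scores +1; V passing scores -1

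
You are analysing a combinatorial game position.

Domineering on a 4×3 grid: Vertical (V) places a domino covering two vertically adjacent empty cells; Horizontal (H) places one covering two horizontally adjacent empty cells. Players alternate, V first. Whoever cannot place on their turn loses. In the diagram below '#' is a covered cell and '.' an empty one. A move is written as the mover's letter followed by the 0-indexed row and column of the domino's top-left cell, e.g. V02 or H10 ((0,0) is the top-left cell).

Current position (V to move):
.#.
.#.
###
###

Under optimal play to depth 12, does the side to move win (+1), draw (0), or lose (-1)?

p1 V@[.#./.#./###/###]: V00[##./##./###/###]+1* V02[.##/.##/###/###]+1
p2 H@[##./##./###/###] terminal -1; root [.#./.#./###/###] d12

value(.#./.#./###/###, V) = +1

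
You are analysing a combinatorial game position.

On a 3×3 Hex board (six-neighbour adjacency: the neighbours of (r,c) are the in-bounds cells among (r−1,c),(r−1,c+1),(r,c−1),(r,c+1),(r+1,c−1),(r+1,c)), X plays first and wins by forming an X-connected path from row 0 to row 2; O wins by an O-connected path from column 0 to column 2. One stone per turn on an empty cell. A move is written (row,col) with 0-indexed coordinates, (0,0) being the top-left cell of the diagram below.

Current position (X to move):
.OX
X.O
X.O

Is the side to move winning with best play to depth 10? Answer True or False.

p1 X@[.OX/X.O/X.O]: (0,0)[XOX/X.O/X.O]+1* (1,1)[.OX/XXO/X.O]+1 (2,1)[.OX/X.O/XXO]+1
p2 O@[XOX/X.O/X.O] terminal -1; root [.OX/X.O/X.O] d10

X winning at [.OX/X.O/X.O]: True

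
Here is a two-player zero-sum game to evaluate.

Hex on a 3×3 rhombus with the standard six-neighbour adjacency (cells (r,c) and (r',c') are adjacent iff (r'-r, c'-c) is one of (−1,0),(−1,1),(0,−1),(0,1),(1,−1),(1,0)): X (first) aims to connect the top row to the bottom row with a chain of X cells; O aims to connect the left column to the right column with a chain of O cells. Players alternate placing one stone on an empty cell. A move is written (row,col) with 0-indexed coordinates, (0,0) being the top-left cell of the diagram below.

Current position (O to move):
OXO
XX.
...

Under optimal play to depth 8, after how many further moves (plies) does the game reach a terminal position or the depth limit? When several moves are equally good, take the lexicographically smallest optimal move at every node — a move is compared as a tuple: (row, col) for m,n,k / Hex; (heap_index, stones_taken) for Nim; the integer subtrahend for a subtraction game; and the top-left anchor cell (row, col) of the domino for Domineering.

PV length from [OXO/XX./...]: 2 plies

p1 O@[OXO/XX./...]: (1,2)[OXO/XXO/...]-1* (2,0)[OXO/XX./O..]-1 (2,1)[OXO/XX./.O.]-1 (2,2)[OXO/XX./..O]-1
p2 X@[OXO/XXO/...]: (2,0)[OXO/XXO/X..]+1* (2,1)[OXO/XXO/.X.]+1 (2,2)[OXO/XXO/..X]+1
p3 O@[OXO/XXO/X..] terminal -1; root [OXO/XX./...] d8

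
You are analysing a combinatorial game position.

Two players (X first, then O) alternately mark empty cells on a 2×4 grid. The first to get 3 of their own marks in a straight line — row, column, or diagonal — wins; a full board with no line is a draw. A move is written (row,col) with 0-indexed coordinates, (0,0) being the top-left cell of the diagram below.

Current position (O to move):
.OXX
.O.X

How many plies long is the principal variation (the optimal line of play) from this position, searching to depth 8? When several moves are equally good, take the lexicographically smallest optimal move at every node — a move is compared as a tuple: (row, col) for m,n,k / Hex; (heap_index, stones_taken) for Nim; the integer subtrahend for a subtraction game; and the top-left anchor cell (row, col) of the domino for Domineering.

PV length from [.OXX/.O.X]: 3 plies

[.OXX/.O.X] O move#1: (0,0):+0/OOXX/.O.X*, (1,0):+0/.OXX/OO.X, (1,2):+0/.OXX/.OOX
[OOXX/.O.X] X move#2: (1,0):+0/OOXX/XO.X*, (1,2):+0/OOXX/.OXX
[OOXX/XO.X] O move#3: (1,2):+0/OOXX/XOOX*
[OOXX/XOOX] end (terminal +0, X#4); searched .OXX/.O.X to 8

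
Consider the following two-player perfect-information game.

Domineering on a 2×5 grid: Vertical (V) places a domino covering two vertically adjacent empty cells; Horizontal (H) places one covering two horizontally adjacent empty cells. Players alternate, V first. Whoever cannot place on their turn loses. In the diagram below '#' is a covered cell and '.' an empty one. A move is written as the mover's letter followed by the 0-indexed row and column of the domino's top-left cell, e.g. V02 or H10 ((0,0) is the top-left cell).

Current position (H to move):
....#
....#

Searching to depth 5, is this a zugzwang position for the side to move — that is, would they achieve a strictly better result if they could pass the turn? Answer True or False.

ply 1, H at ....#/....# | H00=-1→##..#/....#; H01=+1→.##.#/....#*; H02=-1→..###/....#; H10=-1→....#/##..#; H11=+1→....#/.##.#; H12=-1→....#/..###
ply 2, V at .##.#/....# | V00=-1→###.#/#...#*; V03=-1→.####/...##
ply 3, H at ###.#/#...# | H11=-1→###.#/###.#; H12=+1→###.#/#.###*
ply 4: ###.#/#.### is terminal -1 (V); from ....#/....# depth 5
pass branch (V moves first from the same position):
  | ply 1, V at ....#/....# | V00=-1→#...#/#...#*; V01=-1→.#..#/.#..#; V02=-1→..#.#/..#.#; V03=-1→...##/...##
  | ply 2, H at #...#/#...# | H01=+1→###.#/#...#*; H02=+1→#.###/#...#; H11=+1→#...#/###.#; H12=+1→#...#/#.###
  | ply 3, V at ###.#/#...# | V03=-1→#####/#..##*
  | ply 4, H at #####/#..## | H11=+1→#####/#####*
  | ply 5: #####/##### is terminal -1 (V); from ....#/....# depth 5
H moving scores +1; H passing scores +1

zugzwang(....#/....#, H) = False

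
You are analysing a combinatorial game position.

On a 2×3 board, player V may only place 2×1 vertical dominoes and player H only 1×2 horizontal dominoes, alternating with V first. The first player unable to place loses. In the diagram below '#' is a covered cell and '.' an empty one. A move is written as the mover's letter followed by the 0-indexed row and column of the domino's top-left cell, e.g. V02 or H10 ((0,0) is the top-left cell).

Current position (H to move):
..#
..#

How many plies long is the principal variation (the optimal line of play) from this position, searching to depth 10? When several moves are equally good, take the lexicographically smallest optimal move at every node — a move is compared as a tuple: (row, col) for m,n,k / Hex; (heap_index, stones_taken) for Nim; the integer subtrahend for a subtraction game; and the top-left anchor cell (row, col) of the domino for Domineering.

p1 H@[..#/..#]: H00[###/..#]+1* H10[..#/###]+1
p2 V@[###/..#] terminal -1; root [..#/..#] d10

PV length from [..#/..#]: 1 ply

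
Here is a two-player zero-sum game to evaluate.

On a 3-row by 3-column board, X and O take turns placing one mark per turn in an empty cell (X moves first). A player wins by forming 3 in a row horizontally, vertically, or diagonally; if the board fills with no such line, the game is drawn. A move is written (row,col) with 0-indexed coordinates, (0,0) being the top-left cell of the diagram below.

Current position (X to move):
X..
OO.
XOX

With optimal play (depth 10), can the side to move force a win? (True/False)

ply 1, X at X../OO./XOX | (0,1)=-1→XX./OO./XOX*; (0,2)=-1→X.X/OO./XOX; (1,2)=-1→X../OOX/XOX
ply 2, O at XX./OO./XOX | (0,2)=+0→XXO/OO./XOX; (1,2)=+1→XX./OOO/XOX*
ply 3: XX./OOO/XOX is terminal -1 (X); from X../OO./XOX depth 10

X winning at [X../OO./XOX]: False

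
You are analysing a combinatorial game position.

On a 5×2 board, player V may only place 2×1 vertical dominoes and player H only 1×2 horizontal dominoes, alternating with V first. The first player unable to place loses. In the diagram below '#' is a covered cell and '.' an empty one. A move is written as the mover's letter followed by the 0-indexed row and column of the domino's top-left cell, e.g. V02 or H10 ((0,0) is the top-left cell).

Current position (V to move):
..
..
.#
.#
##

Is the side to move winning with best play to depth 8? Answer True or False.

V winning at [../../.#/.#/##]: True

[../../.#/.#/##] V move#1: V00:+1/#./#./.#/.#/##*, V01:+1/.#/.#/.#/.#/##, V10:-1/../#./##/.#/##, V20:-1/../../##/##/##
[#./#./.#/.#/##] end (terminal -1, H#2); searched ../../.#/.#/## to 8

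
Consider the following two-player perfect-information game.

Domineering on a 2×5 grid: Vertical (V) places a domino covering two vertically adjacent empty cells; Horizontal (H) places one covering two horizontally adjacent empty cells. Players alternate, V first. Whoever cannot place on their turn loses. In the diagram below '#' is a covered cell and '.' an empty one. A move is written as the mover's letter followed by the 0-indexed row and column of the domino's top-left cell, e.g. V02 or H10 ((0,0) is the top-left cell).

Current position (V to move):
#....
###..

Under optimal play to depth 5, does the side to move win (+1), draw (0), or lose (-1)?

p1 V@[#..../###..]: V03[#..#./####.]+1* V04[#...#/###.#]-1
p2 H@[#..#./####.]: H01[####./####.]-1*
p3 V@[####./####.]: V04[#####/#####]+1*
p4 H@[#####/#####] terminal -1; root [#..../###..] d5

value(#..../###.., V) = +1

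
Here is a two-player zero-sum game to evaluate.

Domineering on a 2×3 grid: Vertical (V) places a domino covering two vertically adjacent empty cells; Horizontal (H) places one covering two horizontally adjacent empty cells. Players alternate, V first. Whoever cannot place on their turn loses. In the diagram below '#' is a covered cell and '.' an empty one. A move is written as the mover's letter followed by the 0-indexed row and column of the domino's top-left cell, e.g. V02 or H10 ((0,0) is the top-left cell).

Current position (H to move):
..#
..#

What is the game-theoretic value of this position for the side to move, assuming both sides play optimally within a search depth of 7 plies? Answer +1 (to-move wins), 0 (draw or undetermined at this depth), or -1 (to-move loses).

p1 H@[..#/..#]: H00[###/..#]+1* H10[..#/###]+1
p2 V@[###/..#] terminal -1; root [..#/..#] d7

value(..#/..#, H) = +1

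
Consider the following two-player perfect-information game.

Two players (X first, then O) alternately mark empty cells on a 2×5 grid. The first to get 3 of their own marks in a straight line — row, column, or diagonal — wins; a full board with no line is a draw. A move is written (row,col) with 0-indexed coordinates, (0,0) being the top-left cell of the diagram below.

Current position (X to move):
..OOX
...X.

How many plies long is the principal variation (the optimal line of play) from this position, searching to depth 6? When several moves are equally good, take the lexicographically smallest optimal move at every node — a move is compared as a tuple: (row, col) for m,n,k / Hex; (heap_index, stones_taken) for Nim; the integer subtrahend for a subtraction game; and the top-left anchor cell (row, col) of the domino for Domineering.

PV length from [..OOX/...X.]: 6 plies

ply 1, X at ..OOX/...X. | (0,0)=-1→X.OOX/...X.; (0,1)=+0→.XOOX/...X.*; (1,0)=-1→..OOX/X..X.; (1,1)=-1→..OOX/.X.X.; (1,2)=-1→..OOX/..XX.; (1,4)=-1→..OOX/...XX
ply 2, O at .XOOX/...X. | (0,0)=-1→OXOOX/...X.; (1,0)=-1→.XOOX/O..X.; (1,1)=+0→.XOOX/.O.X.*; (1,2)=+0→.XOOX/..OX.; (1,4)=+0→.XOOX/...XO
ply 3, X at .XOOX/.O.X. | (0,0)=+0→XXOOX/.O.X.*; (1,0)=+0→.XOOX/XO.X.; (1,2)=+0→.XOOX/.OXX.; (1,4)=+0→.XOOX/.O.XX
ply 4, O at XXOOX/.O.X. | (1,0)=+0→XXOOX/OO.X.*; (1,2)=+0→XXOOX/.OOX.; (1,4)=+0→XXOOX/.O.XO
ply 5, X at XXOOX/OO.X. | (1,2)=+0→XXOOX/OOXX.*; (1,4)=-1→XXOOX/OO.XX
ply 6, O at XXOOX/OOXX. | (1,4)=+0→XXOOX/OOXXO*
ply 7: XXOOX/OOXXO is terminal +0 (X); from ..OOX/...X. depth 6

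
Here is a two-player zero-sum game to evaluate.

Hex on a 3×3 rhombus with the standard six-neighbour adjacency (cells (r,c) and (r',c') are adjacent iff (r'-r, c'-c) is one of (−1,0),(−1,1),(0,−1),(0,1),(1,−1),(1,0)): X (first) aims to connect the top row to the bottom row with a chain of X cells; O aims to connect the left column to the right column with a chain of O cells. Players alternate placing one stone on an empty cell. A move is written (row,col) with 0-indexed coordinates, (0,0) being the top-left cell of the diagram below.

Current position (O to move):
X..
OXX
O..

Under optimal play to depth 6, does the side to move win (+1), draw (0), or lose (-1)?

value(X../OXX/O.., O) = -1

[X../OXX/O..] O move#1: (0,1):-1/XO./OXX/O..*, (0,2):-1/X.O/OXX/O.., (2,1):-1/X../OXX/OO., (2,2):-1/X../OXX/O.O
[XO./OXX/O..] X move#2: (0,2):+1/XOX/OXX/O..*, (2,1):-1/XO./OXX/OX., (2,2):-1/XO./OXX/O.X
[XOX/OXX/O..] O move#3: (2,1):-1/XOX/OXX/OO.*, (2,2):-1/XOX/OXX/O.O
[XOX/OXX/OO.] X move#4: (2,2):+1/XOX/OXX/OOX*
[XOX/OXX/OOX] end (terminal -1, O#5); searched X../OXX/O.. to 6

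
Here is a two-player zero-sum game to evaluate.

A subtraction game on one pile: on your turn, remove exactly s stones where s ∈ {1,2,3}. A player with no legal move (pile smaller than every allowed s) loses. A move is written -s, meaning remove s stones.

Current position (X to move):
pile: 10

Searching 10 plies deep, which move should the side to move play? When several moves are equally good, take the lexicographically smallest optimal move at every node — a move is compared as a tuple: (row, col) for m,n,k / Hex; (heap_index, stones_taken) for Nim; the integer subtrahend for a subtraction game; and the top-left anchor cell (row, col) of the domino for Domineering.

X's best at [10]: -2

[10] X move#1: -1:-1/9, -2:+1/8*, -3:-1/7
[8] O move#2: -1:-1/7*, -2:-1/6, -3:-1/5
[7] X move#3: -1:-1/6, -2:-1/5, -3:+1/4*
[4] O move#4: -1:-1/3*, -2:-1/2, -3:-1/1
[3] X move#5: -1:-1/2, -2:-1/1, -3:+1/0*
[0] end (terminal -1, O#6); searched 10 to 10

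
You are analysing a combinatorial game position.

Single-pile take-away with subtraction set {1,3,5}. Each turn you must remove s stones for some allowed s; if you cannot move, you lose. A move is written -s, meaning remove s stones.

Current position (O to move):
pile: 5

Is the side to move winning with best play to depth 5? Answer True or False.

ply 1, O at 5 | -1=+1→4*; -3=+1→2; -5=+1→0
ply 2, X at 4 | -1=-1→3*; -3=-1→1
ply 3, O at 3 | -1=+1→2*; -3=+1→0
ply 4, X at 2 | -1=-1→1*
ply 5, O at 1 | -1=+1→0*
ply 6: 0 is terminal -1 (X); from 5 depth 5

O winning at [5]: True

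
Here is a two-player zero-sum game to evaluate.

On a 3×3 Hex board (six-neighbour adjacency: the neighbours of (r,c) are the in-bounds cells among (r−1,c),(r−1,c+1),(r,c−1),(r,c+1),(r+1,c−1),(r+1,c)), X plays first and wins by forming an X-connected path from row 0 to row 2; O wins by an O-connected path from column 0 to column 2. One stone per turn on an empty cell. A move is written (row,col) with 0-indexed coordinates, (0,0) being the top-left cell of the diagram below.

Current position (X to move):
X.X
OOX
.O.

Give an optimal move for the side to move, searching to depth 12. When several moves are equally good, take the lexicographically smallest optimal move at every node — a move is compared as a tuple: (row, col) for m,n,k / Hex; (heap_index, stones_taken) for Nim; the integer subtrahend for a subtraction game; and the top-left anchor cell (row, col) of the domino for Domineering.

[X.X/OOX/.O.] X move#1: (0,1):-1/XXX/OOX/.O., (2,0):-1/X.X/OOX/XO., (2,2):+1/X.X/OOX/.OX*
[X.X/OOX/.OX] end (terminal -1, O#2); searched X.X/OOX/.O. to 12

X's best at [X.X/OOX/.O.]: (2,2)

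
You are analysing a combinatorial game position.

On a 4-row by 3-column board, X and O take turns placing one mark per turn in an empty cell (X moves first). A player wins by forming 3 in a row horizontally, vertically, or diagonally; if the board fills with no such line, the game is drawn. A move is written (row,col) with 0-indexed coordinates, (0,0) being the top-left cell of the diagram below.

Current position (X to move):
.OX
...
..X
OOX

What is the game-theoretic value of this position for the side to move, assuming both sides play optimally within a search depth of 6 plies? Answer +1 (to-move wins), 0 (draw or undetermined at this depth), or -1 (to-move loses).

[.OX/.../..X/OOX] X move#1: (0,0):+1/XOX/.../..X/OOX*, (1,0):+1/.OX/X../..X/OOX, (1,1):+1/.OX/.X./..X/OOX, (1,2):+1/.OX/..X/..X/OOX, (2,0):+1/.OX/.../X.X/OOX, (2,1):+1/.OX/.../.XX/OOX
[XOX/.../..X/OOX] O move#2: (1,0):-1/XOX/O../..X/OOX*, (1,1):-1/XOX/.O./..X/OOX, (1,2):-1/XOX/..O/..X/OOX, (2,0):-1/XOX/.../O.X/OOX, (2,1):-1/XOX/.../.OX/OOX
[XOX/O../..X/OOX] X move#3: (1,1):+1/XOX/OX./..X/OOX*, (1,2):+1/XOX/O.X/..X/OOX, (2,0):+1/XOX/O../X.X/OOX, (2,1):-1/XOX/O../.XX/OOX
[XOX/OX./..X/OOX] end (terminal -1, O#4); searched .OX/.../..X/OOX to 6

value(.OX/.../..X/OOX, X) = +1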